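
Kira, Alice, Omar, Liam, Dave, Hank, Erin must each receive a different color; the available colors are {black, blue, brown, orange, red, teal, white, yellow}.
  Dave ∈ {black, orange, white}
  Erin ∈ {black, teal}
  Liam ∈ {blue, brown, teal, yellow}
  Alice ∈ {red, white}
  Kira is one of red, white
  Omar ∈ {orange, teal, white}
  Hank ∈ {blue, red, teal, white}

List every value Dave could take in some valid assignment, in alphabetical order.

black, orange

Kira and Alice share exactly the 2 values {red, white}; by pigeonhole those values go to them, so strike red, white from Omar, Dave, Hank.
The 3 variables Omar, Dave, Erin are confined to {black, orange, teal}, which locks those values in; drop them from Liam, Hank.
That leaves Hank = blue. Remove blue from Liam.
No further eliminations apply; Dave can still be any of black, orange.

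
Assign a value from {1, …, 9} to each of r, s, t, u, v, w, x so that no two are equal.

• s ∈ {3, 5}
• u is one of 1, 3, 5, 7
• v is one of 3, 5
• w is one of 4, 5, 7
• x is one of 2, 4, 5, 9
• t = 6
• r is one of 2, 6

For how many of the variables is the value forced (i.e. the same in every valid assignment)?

t's domain is down to {6}, so t = 6. So r can't be 6.
r's domain is down to {2}, so r = 2. Eliminate 2 elsewhere: x.
s and v share exactly the 2 values {3, 5}; by pigeonhole those values go to them, so strike 3, 5 from u, w, x.
Determined: r=2, t=6. The other variables each still have more than one consistent value. That makes 2.

2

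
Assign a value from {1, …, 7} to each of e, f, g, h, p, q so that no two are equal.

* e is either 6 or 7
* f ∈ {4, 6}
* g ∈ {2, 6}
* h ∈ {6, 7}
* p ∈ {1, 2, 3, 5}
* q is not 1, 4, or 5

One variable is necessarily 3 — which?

e and h between them cover only {6, 7} — a naked pair. Remove those values from f, g, q.
f has just one choice, so f = 4.
g's domain is down to {2}, so g = 2. Eliminate 2 elsewhere: p, q.
So 3 goes to q.

q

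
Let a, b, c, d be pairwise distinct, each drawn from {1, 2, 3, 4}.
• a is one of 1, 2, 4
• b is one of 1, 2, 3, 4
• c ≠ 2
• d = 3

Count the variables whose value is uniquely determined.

d must be 3 (only option left). So b, c can't be 3.
Determined: d=3. The other variables each still have more than one consistent value. That makes 1.

1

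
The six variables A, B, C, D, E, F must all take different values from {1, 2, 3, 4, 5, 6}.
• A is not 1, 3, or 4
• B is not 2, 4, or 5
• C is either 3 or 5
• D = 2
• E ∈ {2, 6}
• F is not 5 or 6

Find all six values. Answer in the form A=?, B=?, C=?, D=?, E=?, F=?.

D's domain is down to {2}, so D = 2. Eliminate 2 elsewhere: A, E, F.
E has just one choice, so E = 6. So A, B can't be 6.
A's domain is down to {5}, so A = 5. Eliminate 5 elsewhere: C.
That leaves C = 3. Strike 3 from B, F.
B has just one choice, so B = 1. Eliminate 1 elsewhere: F.
F has just one choice, so F = 4.

A=5, B=1, C=3, D=2, E=6, F=4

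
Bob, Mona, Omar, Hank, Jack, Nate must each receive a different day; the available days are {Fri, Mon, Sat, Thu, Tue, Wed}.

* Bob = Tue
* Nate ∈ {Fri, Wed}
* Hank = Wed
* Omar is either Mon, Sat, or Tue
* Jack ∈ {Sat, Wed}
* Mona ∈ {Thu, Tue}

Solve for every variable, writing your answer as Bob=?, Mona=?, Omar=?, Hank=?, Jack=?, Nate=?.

Bob=Tue, Mona=Thu, Omar=Mon, Hank=Wed, Jack=Sat, Nate=Fri

Bob's domain is down to {Tue}, so Bob = Tue. Strike Tue from Mona, Omar.
That leaves Mona = Thu.
Hank's domain is down to {Wed}, so Hank = Wed. Remove Wed from Jack, Nate.
Jack must be Sat (only option left). So Omar can't be Sat.
Nate has just one choice, so Nate = Fri.
Omar must be Mon (only option left).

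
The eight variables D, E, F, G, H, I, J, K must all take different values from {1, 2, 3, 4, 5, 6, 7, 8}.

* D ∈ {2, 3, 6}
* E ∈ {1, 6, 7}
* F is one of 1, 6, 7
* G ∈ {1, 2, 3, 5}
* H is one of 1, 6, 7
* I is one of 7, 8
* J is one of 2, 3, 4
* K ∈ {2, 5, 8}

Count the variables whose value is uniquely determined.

2

The 8 variables draw from only 8 values {1, 2, 3, 4, 5, 6, 7, 8}, so each is used; only J can be 4, hence J = 4.
The 3 variables E, F, H are confined to {1, 6, 7}, which locks those values in; drop them from D, G, I.
I's domain is down to {8}, so I = 8. So K can't be 8.
Determined: I=8, J=4. The other variables each still have more than one consistent value. That makes 2.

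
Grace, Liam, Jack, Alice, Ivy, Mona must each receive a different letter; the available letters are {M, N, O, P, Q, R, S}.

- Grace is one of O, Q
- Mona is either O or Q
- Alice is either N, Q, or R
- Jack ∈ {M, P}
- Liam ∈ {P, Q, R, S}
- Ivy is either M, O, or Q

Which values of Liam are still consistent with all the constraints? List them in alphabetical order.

Grace and Mona between them cover only {O, Q} — a naked pair. Remove those values from Liam, Alice, Ivy.
Ivy must be M (only option left). Strike M from Jack.
That leaves Jack = P. Remove P from Liam.
No further eliminations apply; Liam can still be any of R, S.

R, S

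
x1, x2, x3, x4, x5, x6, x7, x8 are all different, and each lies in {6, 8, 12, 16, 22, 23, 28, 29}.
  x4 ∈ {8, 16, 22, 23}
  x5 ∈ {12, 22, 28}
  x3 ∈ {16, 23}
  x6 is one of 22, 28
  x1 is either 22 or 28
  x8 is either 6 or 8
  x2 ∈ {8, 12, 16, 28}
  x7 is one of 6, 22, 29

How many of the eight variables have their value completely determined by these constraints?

The 8 variables draw from only 8 values {6, 8, 12, 16, 22, 23, 28, 29}, so each is used; only x7 can be 29, hence x7 = 29.
The 7 still-open variables draw from only 7 values {6, 8, 12, 16, 22, 23, 28}, so each is used; only x8 can be 6, hence x8 = 6.
The 2 variables x1 and x6 are confined to {22, 28}, which locks those values in; drop them from x2, x4, x5.
x5's domain is down to {12}, so x5 = 12. Remove 12 from x2.
Determined: x5=12, x7=29, x8=6. The other variables each still have more than one consistent value. That makes 3.

3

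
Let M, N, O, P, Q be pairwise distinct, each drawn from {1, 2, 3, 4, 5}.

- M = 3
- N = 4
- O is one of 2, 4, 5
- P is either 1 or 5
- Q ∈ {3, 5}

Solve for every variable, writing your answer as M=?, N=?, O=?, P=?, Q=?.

M=3, N=4, O=2, P=1, Q=5

M must be 3 (only option left). Strike 3 from Q.
That leaves N = 4. Eliminate 4 elsewhere: O.
Q's domain is down to {5}, so Q = 5. Remove 5 from O, P.
O must be 2 (only option left).
P has just one choice, so P = 1.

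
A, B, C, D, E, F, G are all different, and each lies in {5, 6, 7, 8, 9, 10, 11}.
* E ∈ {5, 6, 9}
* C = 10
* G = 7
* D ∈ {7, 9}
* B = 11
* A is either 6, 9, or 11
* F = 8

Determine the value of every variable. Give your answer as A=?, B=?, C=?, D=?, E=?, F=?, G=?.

B has just one choice, so B = 11. Remove 11 from A.
C must be 10 (only option left).
That leaves F = 8.
That leaves G = 7. Eliminate 7 elsewhere: D.
D's domain is down to {9}, so D = 9. Eliminate 9 elsewhere: A, E.
A's domain is down to {6}, so A = 6. Strike 6 from E.
E's domain is down to {5}, so E = 5.

A=6, B=11, C=10, D=9, E=5, F=8, G=7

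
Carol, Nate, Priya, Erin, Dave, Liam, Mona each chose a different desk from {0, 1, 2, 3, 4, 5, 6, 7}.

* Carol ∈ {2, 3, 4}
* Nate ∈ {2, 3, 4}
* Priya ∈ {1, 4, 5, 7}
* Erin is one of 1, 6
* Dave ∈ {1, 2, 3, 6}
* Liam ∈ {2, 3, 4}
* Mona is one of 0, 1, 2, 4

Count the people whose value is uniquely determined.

1

The 3 variables Carol, Nate, Liam are confined to {2, 3, 4}, which locks those values in; drop them from Priya, Dave, Mona.
Erin and Dave between them cover only {1, 6} — a naked pair. Remove those values from Priya, Mona.
Mona must be 0 (only option left).
Determined: Mona=0. The other people each still have more than one consistent value. That makes 1.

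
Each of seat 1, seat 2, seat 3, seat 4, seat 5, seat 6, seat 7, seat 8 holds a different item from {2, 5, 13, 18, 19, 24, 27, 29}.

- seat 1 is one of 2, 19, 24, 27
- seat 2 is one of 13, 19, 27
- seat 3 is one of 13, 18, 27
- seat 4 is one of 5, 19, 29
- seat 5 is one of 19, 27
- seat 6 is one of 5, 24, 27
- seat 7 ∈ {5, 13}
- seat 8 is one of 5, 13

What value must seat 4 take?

Among the 8 variables, 2 fits only seat 1 (and all 8 values in {2, 5, 13, 18, 19, 24, 27, 29} must be used), so seat 1 = 2.
The 7 still-open variables draw from only 7 values {5, 13, 18, 19, 24, 27, 29}, so each is used; only seat 3 can be 18, hence seat 3 = 18.
Among the 6 still-open variables, 24 fits only seat 6 (and all 6 values in {5, 13, 19, 24, 27, 29} must be used), so seat 6 = 24.
The 5 still-open variables together cover exactly {5, 13, 19, 27, 29} — 5 values for 5 variables — and 29 appears only in seat 4's list, so seat 4 = 29.

29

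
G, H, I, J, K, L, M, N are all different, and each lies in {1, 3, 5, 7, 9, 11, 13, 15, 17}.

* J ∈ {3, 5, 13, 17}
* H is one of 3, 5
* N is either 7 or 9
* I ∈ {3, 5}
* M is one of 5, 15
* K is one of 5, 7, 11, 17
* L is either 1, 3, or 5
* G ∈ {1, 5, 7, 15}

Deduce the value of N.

9

The 2 variables H and I are confined to {3, 5}, which locks those values in; drop them from G, J, K, L, M.
That leaves L = 1. Eliminate 1 elsewhere: G.
M must be 15 (only option left). So G can't be 15.
G's domain is down to {7}, so G = 7. Strike 7 from K, N.
So N = 9.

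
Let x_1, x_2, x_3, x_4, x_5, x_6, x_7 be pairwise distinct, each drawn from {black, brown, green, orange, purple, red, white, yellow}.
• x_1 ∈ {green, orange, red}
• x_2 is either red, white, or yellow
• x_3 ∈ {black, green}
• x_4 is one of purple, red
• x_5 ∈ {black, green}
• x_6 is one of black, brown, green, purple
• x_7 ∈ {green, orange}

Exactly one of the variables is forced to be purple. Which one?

x_3 and x_5 between them cover only {black, green} — a naked pair. Remove those values from x_1, x_6, x_7.
x_7's domain is down to {orange}, so x_7 = orange. Strike orange from x_1.
x_1 has just one choice, so x_1 = red. Strike red from x_2, x_4.
So purple goes to x_4.

x_4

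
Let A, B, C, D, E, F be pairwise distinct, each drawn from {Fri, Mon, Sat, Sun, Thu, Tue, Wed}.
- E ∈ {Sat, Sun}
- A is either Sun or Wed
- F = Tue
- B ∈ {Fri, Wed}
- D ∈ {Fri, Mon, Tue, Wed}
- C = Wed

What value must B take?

Fri

C must be Wed (only option left). Remove Wed from A, B, D.
So B = Fri.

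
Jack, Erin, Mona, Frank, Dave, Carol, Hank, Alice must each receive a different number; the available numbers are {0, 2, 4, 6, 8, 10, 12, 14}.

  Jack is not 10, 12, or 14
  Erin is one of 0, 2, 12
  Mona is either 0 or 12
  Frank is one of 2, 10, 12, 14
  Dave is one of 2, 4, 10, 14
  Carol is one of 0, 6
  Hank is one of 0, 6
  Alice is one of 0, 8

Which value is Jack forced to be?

The 2 variables Carol and Hank are confined to {0, 6}, which locks those values in; drop them from Jack, Erin, Mona, Alice.
Mona must be 12 (only option left). Remove 12 from Erin, Frank.
Alice's domain is down to {8}, so Alice = 8. So Jack can't be 8.
That leaves Erin = 2. Remove 2 from Jack, Frank, Dave.
So Jack = 4.

4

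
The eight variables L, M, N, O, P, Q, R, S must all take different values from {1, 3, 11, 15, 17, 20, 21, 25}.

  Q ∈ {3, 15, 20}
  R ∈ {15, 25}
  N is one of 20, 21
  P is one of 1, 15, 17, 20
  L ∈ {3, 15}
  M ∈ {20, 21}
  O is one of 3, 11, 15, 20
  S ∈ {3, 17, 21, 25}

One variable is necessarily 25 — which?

R

The 8 variables draw from only 8 values {1, 3, 11, 15, 17, 20, 21, 25}, so each is used; only P can be 1, hence P = 1.
The 7 still-open variables draw from only 7 values {3, 11, 15, 17, 20, 21, 25}, so each is used; only O can be 11, hence O = 11.
The 6 still-open variables draw from only 6 values {3, 15, 17, 20, 21, 25}, so each is used; only S can be 17, hence S = 17.
Among the 5 still-open variables, 25 fits only R (and all 5 values in {3, 15, 20, 21, 25} must be used), so R = 25.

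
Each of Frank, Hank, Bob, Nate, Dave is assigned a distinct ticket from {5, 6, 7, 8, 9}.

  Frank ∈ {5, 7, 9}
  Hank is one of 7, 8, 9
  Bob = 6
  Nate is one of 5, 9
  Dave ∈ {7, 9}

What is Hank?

8

Bob's domain is down to {6}, so Bob = 6.
The 4 still-open variables together cover exactly {5, 7, 8, 9} — 4 values for 4 variables — and 8 appears only in Hank's list, so Hank = 8.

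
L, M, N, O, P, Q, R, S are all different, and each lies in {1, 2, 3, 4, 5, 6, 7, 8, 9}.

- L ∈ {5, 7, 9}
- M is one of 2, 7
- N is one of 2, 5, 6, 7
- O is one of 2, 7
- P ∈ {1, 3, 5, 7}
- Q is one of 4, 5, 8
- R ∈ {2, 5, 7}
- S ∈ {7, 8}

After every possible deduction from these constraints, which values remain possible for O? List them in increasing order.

2, 7

M and O between them cover only {2, 7} — a naked pair. Remove those values from L, N, P, R, S.
R has just one choice, so R = 5. So L, N, P, Q can't be 5.
That leaves S = 8. So Q can't be 8.
L's domain is down to {9}, so L = 9.
N has just one choice, so N = 6.
Q must be 4 (only option left).
No further eliminations apply; O can still be any of 2, 7.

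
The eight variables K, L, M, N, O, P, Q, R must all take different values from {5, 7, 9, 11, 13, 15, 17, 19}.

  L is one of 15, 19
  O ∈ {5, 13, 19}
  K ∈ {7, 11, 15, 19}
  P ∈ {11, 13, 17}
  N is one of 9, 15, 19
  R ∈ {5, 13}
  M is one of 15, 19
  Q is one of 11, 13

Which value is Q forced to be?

11

The 8 variables draw from only 8 values {5, 7, 9, 11, 13, 15, 17, 19}, so each is used; only K can be 7, hence K = 7.
The 7 still-open variables draw from only 7 values {5, 9, 11, 13, 15, 17, 19}, so each is used; only N can be 9, hence N = 9.
Among the 6 still-open variables, 17 fits only P (and all 6 values in {5, 11, 13, 15, 17, 19} must be used), so P = 17.
Among the 5 still-open variables, 11 fits only Q (and all 5 values in {5, 11, 13, 15, 19} must be used), so Q = 11.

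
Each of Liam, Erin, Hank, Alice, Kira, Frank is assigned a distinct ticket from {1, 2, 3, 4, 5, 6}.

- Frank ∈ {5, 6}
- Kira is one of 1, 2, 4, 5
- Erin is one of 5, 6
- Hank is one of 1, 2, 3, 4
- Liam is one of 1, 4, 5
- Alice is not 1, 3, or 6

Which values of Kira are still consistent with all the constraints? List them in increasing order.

1, 2, 4

The 6 variables together cover exactly {1, 2, 3, 4, 5, 6} — 6 values for 6 variables — and 3 appears only in Hank's list, so Hank = 3.
Erin and Frank between them cover only {5, 6} — a naked pair. Remove those values from Liam, Alice, Kira.
No further eliminations apply; Kira can still be any of 1, 2, 4.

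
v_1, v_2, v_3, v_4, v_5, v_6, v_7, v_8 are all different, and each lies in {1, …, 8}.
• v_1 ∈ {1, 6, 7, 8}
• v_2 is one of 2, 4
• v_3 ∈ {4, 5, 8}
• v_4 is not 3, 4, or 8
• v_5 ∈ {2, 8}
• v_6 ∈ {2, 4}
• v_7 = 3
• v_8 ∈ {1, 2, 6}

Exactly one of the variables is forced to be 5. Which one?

v_7 has just one choice, so v_7 = 3.
The 2 variables v_2 and v_6 are confined to {2, 4}, which locks those values in; drop them from v_3, v_4, v_5, v_8.
v_5's domain is down to {8}, so v_5 = 8. Eliminate 8 elsewhere: v_1, v_3.

v_3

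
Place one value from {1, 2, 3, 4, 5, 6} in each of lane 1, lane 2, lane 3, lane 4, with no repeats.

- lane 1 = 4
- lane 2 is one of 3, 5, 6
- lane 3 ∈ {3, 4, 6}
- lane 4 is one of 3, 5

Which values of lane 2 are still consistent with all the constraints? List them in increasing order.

3, 5, 6

lane 1 must be 4 (only option left). Remove 4 from lane 3.
No further eliminations apply; lane 2 can still be any of 3, 5, 6.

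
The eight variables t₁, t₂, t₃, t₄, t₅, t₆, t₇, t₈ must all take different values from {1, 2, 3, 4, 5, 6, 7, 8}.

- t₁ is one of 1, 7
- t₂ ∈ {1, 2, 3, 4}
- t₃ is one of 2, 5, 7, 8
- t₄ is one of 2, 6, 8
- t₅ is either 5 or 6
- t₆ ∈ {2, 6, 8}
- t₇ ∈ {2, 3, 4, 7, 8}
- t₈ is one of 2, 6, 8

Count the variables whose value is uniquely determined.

3

The 3 variables t₄, t₆, t₈ are confined to {2, 6, 8}, which locks those values in; drop them from t₂, t₃, t₅, t₇.
t₅'s domain is down to {5}, so t₅ = 5. Remove 5 from t₃.
That leaves t₃ = 7. So t₁, t₇ can't be 7.
t₁ has just one choice, so t₁ = 1. Strike 1 from t₂.
Determined: t₁=1, t₃=7, t₅=5. The other variables each still have more than one consistent value. That makes 3.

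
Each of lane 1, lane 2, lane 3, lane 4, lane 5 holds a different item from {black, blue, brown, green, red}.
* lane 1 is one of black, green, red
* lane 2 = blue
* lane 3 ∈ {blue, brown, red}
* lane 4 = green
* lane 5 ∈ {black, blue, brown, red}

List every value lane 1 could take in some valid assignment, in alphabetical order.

black, red

lane 2 must be blue (only option left). Remove blue from lane 3, lane 5.
lane 4 must be green (only option left). Strike green from lane 1.
No further eliminations apply; lane 1 can still be any of black, red.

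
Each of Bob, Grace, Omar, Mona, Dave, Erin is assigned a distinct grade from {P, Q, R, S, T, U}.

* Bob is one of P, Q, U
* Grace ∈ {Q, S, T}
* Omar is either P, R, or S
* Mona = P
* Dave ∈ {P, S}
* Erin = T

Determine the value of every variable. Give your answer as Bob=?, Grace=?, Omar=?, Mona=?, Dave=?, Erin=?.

Bob=U, Grace=Q, Omar=R, Mona=P, Dave=S, Erin=T

Mona must be P (only option left). Eliminate P elsewhere: Bob, Omar, Dave.
Dave's domain is down to {S}, so Dave = S. Strike S from Grace, Omar.
Erin's domain is down to {T}, so Erin = T. Eliminate T elsewhere: Grace.
That leaves Grace = Q. Remove Q from Bob.
Omar's domain is down to {R}, so Omar = R.
Bob must be U (only option left).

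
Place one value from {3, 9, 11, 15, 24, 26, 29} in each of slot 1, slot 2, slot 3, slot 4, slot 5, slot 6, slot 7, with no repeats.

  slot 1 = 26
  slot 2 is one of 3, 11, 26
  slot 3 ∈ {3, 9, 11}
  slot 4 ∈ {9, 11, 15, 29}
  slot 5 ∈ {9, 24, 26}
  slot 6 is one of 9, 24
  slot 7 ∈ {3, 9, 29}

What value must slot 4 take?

slot 1's domain is down to {26}, so slot 1 = 26. Strike 26 from slot 2, slot 5.
The 6 still-open variables together cover exactly {3, 9, 11, 15, 24, 29} — 6 values for 6 variables — and 15 appears only in slot 4's list, so slot 4 = 15.

15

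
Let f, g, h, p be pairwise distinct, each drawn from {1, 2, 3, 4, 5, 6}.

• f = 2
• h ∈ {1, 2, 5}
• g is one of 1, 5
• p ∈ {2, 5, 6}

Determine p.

6

f must be 2 (only option left). Remove 2 from h, p.
The 3 still-open variables together cover exactly {1, 5, 6} — 3 values for 3 variables — and 6 appears only in p's list, so p = 6.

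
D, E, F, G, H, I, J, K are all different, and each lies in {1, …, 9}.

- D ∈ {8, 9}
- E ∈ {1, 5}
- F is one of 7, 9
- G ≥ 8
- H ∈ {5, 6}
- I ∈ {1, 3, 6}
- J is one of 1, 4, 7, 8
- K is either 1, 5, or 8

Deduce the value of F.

7

The 8 variables together cover exactly {1, 3, 4, 5, 6, 7, 8, 9} — 8 values for 8 variables — and 3 appears only in I's list, so I = 3.
Among the 7 still-open variables, 4 fits only J (and all 7 values in {1, 4, 5, 6, 7, 8, 9} must be used), so J = 4.
The 6 still-open variables together cover exactly {1, 5, 6, 7, 8, 9} — 6 values for 6 variables — and 6 appears only in H's list, so H = 6.
The 5 still-open variables together cover exactly {1, 5, 7, 8, 9} — 5 values for 5 variables — and 7 appears only in F's list, so F = 7.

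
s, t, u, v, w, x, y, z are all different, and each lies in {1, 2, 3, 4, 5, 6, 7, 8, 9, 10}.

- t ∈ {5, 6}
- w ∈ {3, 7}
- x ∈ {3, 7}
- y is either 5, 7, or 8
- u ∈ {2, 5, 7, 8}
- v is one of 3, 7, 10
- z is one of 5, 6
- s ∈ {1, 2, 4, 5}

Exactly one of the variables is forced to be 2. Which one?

t and z between them cover only {5, 6} — a naked pair. Remove those values from s, u, y.
w and x between them cover only {3, 7} — a naked pair. Remove those values from u, v, y.
v must be 10 (only option left).
That leaves y = 8. Remove 8 from u.
So 2 goes to u.

u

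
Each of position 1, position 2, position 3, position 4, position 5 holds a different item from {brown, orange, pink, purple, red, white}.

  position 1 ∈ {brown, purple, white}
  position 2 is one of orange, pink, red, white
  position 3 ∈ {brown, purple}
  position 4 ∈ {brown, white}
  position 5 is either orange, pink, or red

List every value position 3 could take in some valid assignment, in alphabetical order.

position 1, position 3, position 4 share exactly the 3 values {brown, purple, white}; by pigeonhole those values go to them, so strike brown, purple, white from position 2.
No further eliminations apply; position 3 can still be any of brown, purple.

brown, purple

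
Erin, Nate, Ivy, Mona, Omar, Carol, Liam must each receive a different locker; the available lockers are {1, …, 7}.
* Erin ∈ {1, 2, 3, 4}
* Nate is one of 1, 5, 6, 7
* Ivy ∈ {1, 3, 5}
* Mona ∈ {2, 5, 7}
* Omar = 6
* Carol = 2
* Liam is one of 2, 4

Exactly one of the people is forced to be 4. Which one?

Liam

Omar must be 6 (only option left). So Nate can't be 6.
Carol's domain is down to {2}, so Carol = 2. Eliminate 2 elsewhere: Erin, Mona, Liam.
So 4 goes to Liam.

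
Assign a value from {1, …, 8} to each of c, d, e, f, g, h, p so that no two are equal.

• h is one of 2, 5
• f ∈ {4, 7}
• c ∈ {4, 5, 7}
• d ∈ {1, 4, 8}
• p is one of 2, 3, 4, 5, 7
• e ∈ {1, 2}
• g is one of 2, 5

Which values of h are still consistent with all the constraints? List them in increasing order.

The 7 variables together cover exactly {1, 2, 3, 4, 5, 7, 8} — 7 values for 7 variables — and 3 appears only in p's list, so p = 3.
The 6 still-open variables draw from only 6 values {1, 2, 4, 5, 7, 8}, so each is used; only d can be 8, hence d = 8.
The 5 still-open variables draw from only 5 values {1, 2, 4, 5, 7}, so each is used; only e can be 1, hence e = 1.
The 2 variables g and h are confined to {2, 5}, which locks those values in; drop them from c.
No further eliminations apply; h can still be any of 2, 5.

2, 5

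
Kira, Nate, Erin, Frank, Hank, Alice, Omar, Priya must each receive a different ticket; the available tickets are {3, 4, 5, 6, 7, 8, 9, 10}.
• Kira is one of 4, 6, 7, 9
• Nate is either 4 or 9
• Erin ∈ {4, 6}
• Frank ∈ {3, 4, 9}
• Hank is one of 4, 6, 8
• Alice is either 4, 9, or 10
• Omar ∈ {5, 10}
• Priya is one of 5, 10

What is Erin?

Among the 8 variables, 3 fits only Frank (and all 8 values in {3, 4, 5, 6, 7, 8, 9, 10} must be used), so Frank = 3.
Among the 7 still-open variables, 7 fits only Kira (and all 7 values in {4, 5, 6, 7, 8, 9, 10} must be used), so Kira = 7.
The 6 still-open variables together cover exactly {4, 5, 6, 8, 9, 10} — 6 values for 6 variables — and 8 appears only in Hank's list, so Hank = 8.
Among the 5 still-open variables, 6 fits only Erin (and all 5 values in {4, 5, 6, 9, 10} must be used), so Erin = 6.

6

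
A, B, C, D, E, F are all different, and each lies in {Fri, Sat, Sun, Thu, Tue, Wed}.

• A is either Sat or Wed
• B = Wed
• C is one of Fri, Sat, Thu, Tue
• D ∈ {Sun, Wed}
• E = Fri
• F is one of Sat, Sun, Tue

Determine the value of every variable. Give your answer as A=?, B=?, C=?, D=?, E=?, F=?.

A=Sat, B=Wed, C=Thu, D=Sun, E=Fri, F=Tue

B has just one choice, so B = Wed. Strike Wed from A, D.
That leaves D = Sun. Strike Sun from F.
E's domain is down to {Fri}, so E = Fri. Eliminate Fri elsewhere: C.
A must be Sat (only option left). Eliminate Sat elsewhere: C, F.
F's domain is down to {Tue}, so F = Tue. Eliminate Tue elsewhere: C.
That leaves C = Thu.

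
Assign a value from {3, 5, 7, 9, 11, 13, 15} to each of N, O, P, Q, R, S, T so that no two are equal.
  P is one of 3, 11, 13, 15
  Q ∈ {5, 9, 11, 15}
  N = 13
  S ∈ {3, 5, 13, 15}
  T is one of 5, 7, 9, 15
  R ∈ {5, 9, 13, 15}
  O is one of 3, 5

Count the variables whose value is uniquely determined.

2

N's domain is down to {13}, so N = 13. Remove 13 from P, R, S.
The 6 still-open variables draw from only 6 values {3, 5, 7, 9, 11, 15}, so each is used; only T can be 7, hence T = 7.
Determined: N=13, T=7. The other variables each still have more than one consistent value. That makes 2.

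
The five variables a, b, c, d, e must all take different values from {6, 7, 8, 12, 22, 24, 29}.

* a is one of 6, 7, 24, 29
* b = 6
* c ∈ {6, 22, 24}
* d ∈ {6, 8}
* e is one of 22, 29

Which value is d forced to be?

b's domain is down to {6}, so b = 6. Remove 6 from a, c, d.
So d = 8.

8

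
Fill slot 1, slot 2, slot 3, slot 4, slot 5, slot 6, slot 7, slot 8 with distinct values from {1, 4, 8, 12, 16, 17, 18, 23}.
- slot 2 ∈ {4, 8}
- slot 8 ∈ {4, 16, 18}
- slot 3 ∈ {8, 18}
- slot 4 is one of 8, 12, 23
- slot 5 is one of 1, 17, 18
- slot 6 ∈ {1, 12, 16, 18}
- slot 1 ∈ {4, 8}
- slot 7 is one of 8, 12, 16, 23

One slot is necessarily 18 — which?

The 8 variables together cover exactly {1, 4, 8, 12, 16, 17, 18, 23} — 8 values for 8 variables — and 17 appears only in slot 5's list, so slot 5 = 17.
Among the 7 still-open variables, 1 fits only slot 6 (and all 7 values in {1, 4, 8, 12, 16, 18, 23} must be used), so slot 6 = 1.
The 2 variables slot 1 and slot 2 are confined to {4, 8}, which locks those values in; drop them from slot 3, slot 4, slot 7, slot 8.
So 18 goes to slot 3.

slot 3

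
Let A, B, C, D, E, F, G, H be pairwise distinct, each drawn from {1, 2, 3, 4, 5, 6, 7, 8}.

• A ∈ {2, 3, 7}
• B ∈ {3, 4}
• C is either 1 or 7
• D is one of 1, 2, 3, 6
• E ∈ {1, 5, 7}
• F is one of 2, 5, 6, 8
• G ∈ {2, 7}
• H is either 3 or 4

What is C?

1

Among the 8 variables, 8 fits only F (and all 8 values in {1, 2, 3, 4, 5, 6, 7, 8} must be used), so F = 8.
The 7 still-open variables draw from only 7 values {1, 2, 3, 4, 5, 6, 7}, so each is used; only E can be 5, hence E = 5.
Among the 6 still-open variables, 6 fits only D (and all 6 values in {1, 2, 3, 4, 6, 7} must be used), so D = 6.
Among the 5 still-open variables, 1 fits only C (and all 5 values in {1, 2, 3, 4, 7} must be used), so C = 1.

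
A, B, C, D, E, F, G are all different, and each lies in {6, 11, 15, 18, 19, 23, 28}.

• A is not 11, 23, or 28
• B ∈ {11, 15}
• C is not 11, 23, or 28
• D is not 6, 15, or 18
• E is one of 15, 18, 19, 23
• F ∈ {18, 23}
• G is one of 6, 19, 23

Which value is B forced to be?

11

The 7 variables together cover exactly {6, 11, 15, 18, 19, 23, 28} — 7 values for 7 variables — and 28 appears only in D's list, so D = 28.
The 6 still-open variables together cover exactly {6, 11, 15, 18, 19, 23} — 6 values for 6 variables — and 11 appears only in B's list, so B = 11.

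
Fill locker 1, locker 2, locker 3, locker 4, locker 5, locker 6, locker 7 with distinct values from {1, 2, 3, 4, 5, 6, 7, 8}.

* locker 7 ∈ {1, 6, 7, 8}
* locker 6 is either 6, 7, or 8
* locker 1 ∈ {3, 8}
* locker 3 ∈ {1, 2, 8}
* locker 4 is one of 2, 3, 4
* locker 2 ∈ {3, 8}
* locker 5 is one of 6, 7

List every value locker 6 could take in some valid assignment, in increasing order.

6, 7

The 7 variables together cover exactly {1, 2, 3, 4, 6, 7, 8} — 7 values for 7 variables — and 4 appears only in locker 4's list, so locker 4 = 4.
The 6 still-open variables together cover exactly {1, 2, 3, 6, 7, 8} — 6 values for 6 variables — and 2 appears only in locker 3's list, so locker 3 = 2.
The 5 still-open variables together cover exactly {1, 3, 6, 7, 8} — 5 values for 5 variables — and 1 appears only in locker 7's list, so locker 7 = 1.
locker 1 and locker 2 share exactly the 2 values {3, 8}; by pigeonhole those values go to them, so strike 3, 8 from locker 6.
No further eliminations apply; locker 6 can still be any of 6, 7.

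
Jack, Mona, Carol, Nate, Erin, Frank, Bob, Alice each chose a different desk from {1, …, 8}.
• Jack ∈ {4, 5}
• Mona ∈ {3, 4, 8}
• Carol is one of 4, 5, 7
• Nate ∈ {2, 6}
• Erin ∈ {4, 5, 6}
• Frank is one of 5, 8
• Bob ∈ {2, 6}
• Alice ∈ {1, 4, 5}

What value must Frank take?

The 8 variables draw from only 8 values {1, 2, 3, 4, 5, 6, 7, 8}, so each is used; only Alice can be 1, hence Alice = 1.
The 7 still-open variables draw from only 7 values {2, 3, 4, 5, 6, 7, 8}, so each is used; only Mona can be 3, hence Mona = 3.
The 6 still-open variables together cover exactly {2, 4, 5, 6, 7, 8} — 6 values for 6 variables — and 7 appears only in Carol's list, so Carol = 7.
The 5 still-open variables draw from only 5 values {2, 4, 5, 6, 8}, so each is used; only Frank can be 8, hence Frank = 8.

8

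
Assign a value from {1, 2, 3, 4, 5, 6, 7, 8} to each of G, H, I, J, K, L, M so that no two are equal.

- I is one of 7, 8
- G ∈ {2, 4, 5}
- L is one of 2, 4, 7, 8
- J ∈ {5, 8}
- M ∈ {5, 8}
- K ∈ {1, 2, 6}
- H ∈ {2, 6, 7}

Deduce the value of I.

7

The 7 variables together cover exactly {1, 2, 4, 5, 6, 7, 8} — 7 values for 7 variables — and 1 appears only in K's list, so K = 1.
The 6 still-open variables draw from only 6 values {2, 4, 5, 6, 7, 8}, so each is used; only H can be 6, hence H = 6.
J and M between them cover only {5, 8} — a naked pair. Remove those values from G, I, L.
So I = 7.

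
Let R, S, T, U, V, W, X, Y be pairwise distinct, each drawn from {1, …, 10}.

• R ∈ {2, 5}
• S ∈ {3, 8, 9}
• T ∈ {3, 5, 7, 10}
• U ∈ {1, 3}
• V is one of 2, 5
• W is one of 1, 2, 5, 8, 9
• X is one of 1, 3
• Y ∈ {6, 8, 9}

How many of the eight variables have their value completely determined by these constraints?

1

R and V between them cover only {2, 5} — a naked pair. Remove those values from T, W.
U and X share exactly the 2 values {1, 3}; by pigeonhole those values go to them, so strike 1, 3 from S, T, W.
S and W between them cover only {8, 9} — a naked pair. Remove those values from Y.
Y must be 6 (only option left).
Determined: Y=6. The other variables each still have more than one consistent value. That makes 1.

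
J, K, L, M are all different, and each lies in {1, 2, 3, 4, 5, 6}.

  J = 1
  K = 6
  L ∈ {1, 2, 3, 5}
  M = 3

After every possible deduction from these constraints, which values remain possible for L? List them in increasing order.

J's domain is down to {1}, so J = 1. Strike 1 from L.
K has just one choice, so K = 6.
M's domain is down to {3}, so M = 3. Remove 3 from L.
No further eliminations apply; L can still be any of 2, 5.

2, 5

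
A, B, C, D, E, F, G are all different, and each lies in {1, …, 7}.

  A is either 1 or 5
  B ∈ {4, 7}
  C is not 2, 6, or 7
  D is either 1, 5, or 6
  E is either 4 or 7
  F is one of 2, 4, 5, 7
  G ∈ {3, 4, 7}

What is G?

Among the 7 variables, 2 fits only F (and all 7 values in {1, 2, 3, 4, 5, 6, 7} must be used), so F = 2.
Among the 6 still-open variables, 6 fits only D (and all 6 values in {1, 3, 4, 5, 6, 7} must be used), so D = 6.
B and E between them cover only {4, 7} — a naked pair. Remove those values from C, G.
So G = 3.

3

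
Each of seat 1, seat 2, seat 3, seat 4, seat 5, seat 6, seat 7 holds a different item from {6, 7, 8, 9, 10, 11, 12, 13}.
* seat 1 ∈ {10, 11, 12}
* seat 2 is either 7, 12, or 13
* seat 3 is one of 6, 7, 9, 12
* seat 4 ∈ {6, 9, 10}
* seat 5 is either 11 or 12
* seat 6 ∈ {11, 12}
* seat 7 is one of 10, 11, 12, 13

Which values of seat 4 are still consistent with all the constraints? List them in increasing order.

6, 9

seat 5 and seat 6 share exactly the 2 values {11, 12}; by pigeonhole those values go to them, so strike 11, 12 from seat 1, seat 2, seat 3, seat 7.
seat 1 has just one choice, so seat 1 = 10. Eliminate 10 elsewhere: seat 4, seat 7.
seat 7 must be 13 (only option left). Remove 13 from seat 2.
seat 2 must be 7 (only option left). Strike 7 from seat 3.
No further eliminations apply; seat 4 can still be any of 6, 9.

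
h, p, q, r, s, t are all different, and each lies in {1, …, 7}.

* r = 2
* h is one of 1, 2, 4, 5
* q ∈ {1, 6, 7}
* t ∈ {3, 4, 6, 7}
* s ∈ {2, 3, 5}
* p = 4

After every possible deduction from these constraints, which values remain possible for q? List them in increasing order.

p has just one choice, so p = 4. So h, t can't be 4.
r has just one choice, so r = 2. Strike 2 from h, s.
No further eliminations apply; q can still be any of 1, 6, 7.

1, 6, 7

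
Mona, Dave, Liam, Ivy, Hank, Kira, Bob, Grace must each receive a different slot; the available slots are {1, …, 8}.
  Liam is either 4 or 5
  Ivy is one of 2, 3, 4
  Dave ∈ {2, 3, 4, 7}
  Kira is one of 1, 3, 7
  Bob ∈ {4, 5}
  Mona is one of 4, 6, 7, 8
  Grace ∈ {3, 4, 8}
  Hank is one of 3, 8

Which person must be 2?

Ivy

The 8 variables draw from only 8 values {1, 2, 3, 4, 5, 6, 7, 8}, so each is used; only Kira can be 1, hence Kira = 1.
The 7 still-open variables draw from only 7 values {2, 3, 4, 5, 6, 7, 8}, so each is used; only Mona can be 6, hence Mona = 6.
The 6 still-open variables draw from only 6 values {2, 3, 4, 5, 7, 8}, so each is used; only Dave can be 7, hence Dave = 7.
Among the 5 still-open variables, 2 fits only Ivy (and all 5 values in {2, 3, 4, 5, 8} must be used), so Ivy = 2.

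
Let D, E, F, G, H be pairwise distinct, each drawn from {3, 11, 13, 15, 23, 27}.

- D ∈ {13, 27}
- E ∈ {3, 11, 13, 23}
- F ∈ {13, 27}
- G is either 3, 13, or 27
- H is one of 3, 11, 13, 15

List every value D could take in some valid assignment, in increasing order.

13, 27

D and F between them cover only {13, 27} — a naked pair. Remove those values from E, G, H.
G has just one choice, so G = 3. Remove 3 from E, H.
No further eliminations apply; D can still be any of 13, 27.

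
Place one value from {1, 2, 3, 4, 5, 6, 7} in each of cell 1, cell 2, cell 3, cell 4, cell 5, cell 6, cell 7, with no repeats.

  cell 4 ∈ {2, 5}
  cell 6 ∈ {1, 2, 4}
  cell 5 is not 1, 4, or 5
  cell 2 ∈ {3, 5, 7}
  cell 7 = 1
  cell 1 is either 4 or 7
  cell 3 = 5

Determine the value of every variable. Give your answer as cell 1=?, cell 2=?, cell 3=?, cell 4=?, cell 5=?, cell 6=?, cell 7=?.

cell 1=7, cell 2=3, cell 3=5, cell 4=2, cell 5=6, cell 6=4, cell 7=1

cell 3's domain is down to {5}, so cell 3 = 5. Remove 5 from cell 2, cell 4.
That leaves cell 4 = 2. So cell 5, cell 6 can't be 2.
cell 7 has just one choice, so cell 7 = 1. Eliminate 1 elsewhere: cell 6.
That leaves cell 6 = 4. So cell 1 can't be 4.
That leaves cell 1 = 7. Remove 7 from cell 2, cell 5.
cell 2 has just one choice, so cell 2 = 3. Strike 3 from cell 5.
cell 5 must be 6 (only option left).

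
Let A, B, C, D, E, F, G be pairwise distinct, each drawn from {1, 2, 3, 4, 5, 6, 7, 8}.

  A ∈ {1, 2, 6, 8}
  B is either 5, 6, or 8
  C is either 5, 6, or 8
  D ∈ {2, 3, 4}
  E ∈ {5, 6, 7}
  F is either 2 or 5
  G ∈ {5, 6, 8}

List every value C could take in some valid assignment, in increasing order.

B, C, G between them cover only {5, 6, 8} — a naked triple. Remove those values from A, E, F.
E must be 7 (only option left).
F has just one choice, so F = 2. Eliminate 2 elsewhere: A, D.
A must be 1 (only option left).
No further eliminations apply; C can still be any of 5, 6, 8.

5, 6, 8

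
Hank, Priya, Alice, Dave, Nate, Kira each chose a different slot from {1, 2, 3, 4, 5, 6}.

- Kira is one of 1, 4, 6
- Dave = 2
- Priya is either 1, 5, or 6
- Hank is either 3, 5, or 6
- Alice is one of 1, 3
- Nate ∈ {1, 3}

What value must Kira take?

4

Dave must be 2 (only option left).
The 5 still-open variables together cover exactly {1, 3, 4, 5, 6} — 5 values for 5 variables — and 4 appears only in Kira's list, so Kira = 4.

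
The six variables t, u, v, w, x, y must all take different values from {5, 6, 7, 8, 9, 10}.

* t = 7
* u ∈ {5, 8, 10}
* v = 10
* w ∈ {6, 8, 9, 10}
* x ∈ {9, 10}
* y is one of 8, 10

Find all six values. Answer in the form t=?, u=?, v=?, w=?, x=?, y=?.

t=7, u=5, v=10, w=6, x=9, y=8

t has just one choice, so t = 7.
v's domain is down to {10}, so v = 10. So u, w, x, y can't be 10.
x's domain is down to {9}, so x = 9. Strike 9 from w.
That leaves y = 8. So u, w can't be 8.
u has just one choice, so u = 5.
w has just one choice, so w = 6.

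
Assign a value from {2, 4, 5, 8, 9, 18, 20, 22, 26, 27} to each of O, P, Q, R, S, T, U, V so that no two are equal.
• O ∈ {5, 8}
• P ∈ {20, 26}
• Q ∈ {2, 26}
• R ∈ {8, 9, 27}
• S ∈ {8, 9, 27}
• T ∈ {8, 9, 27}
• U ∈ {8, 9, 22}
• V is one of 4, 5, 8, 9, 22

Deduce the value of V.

4

The 3 variables R, S, T are confined to {8, 9, 27}, which locks those values in; drop them from O, U, V.
That leaves O = 5. Remove 5 from V.
That leaves U = 22. Strike 22 from V.
So V = 4.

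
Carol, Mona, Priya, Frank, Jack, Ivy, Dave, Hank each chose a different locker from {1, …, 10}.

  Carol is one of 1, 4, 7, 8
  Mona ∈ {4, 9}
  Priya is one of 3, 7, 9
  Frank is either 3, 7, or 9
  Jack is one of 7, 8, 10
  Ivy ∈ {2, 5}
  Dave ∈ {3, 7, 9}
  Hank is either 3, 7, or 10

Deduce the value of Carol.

1

Priya, Frank, Dave share exactly the 3 values {3, 7, 9}; by pigeonhole those values go to them, so strike 3, 7, 9 from Carol, Mona, Jack, Hank.
Mona's domain is down to {4}, so Mona = 4. Eliminate 4 elsewhere: Carol.
Hank's domain is down to {10}, so Hank = 10. Strike 10 from Jack.
That leaves Jack = 8. Strike 8 from Carol.
So Carol = 1.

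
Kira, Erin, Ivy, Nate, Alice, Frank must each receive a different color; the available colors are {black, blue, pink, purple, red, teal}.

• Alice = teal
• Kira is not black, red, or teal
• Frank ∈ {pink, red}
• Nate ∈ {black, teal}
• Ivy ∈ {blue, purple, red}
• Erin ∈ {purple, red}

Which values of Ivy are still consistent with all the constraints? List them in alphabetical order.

blue, purple, red

Alice must be teal (only option left). So Nate can't be teal.
Nate must be black (only option left).
No further eliminations apply; Ivy can still be any of blue, purple, red.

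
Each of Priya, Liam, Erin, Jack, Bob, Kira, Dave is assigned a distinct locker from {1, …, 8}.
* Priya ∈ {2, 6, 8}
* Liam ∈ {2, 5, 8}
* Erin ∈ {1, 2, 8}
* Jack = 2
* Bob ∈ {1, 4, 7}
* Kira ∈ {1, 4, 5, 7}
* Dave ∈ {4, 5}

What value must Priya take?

Jack's domain is down to {2}, so Jack = 2. Eliminate 2 elsewhere: Priya, Liam, Erin.
The 6 still-open variables together cover exactly {1, 4, 5, 6, 7, 8} — 6 values for 6 variables — and 6 appears only in Priya's list, so Priya = 6.

6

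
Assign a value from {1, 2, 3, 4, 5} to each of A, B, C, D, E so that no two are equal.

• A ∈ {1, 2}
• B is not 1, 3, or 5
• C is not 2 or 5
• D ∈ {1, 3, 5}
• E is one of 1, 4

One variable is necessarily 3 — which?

C

The 5 variables together cover exactly {1, 2, 3, 4, 5} — 5 values for 5 variables — and 5 appears only in D's list, so D = 5.
The 4 still-open variables draw from only 4 values {1, 2, 3, 4}, so each is used; only C can be 3, hence C = 3.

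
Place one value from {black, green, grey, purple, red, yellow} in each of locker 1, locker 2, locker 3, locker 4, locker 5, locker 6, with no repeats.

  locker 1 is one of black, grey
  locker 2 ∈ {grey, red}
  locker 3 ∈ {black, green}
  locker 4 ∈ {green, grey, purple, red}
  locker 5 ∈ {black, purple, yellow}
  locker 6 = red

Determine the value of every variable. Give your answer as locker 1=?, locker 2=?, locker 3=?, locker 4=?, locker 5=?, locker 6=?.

locker 1=black, locker 2=grey, locker 3=green, locker 4=purple, locker 5=yellow, locker 6=red

locker 6 has just one choice, so locker 6 = red. So locker 2, locker 4 can't be red.
locker 2's domain is down to {grey}, so locker 2 = grey. Strike grey from locker 1, locker 4.
That leaves locker 1 = black. Strike black from locker 3, locker 5.
locker 3 has just one choice, so locker 3 = green. So locker 4 can't be green.
locker 4 has just one choice, so locker 4 = purple. Remove purple from locker 5.
locker 5 has just one choice, so locker 5 = yellow.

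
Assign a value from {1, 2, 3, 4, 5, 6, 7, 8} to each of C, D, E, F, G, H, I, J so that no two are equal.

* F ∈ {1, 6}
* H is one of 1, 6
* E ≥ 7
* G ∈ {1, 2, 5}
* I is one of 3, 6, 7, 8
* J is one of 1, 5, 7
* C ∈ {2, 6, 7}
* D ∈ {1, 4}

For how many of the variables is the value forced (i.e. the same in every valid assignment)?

Among the 8 variables, 3 fits only I (and all 8 values in {1, 2, 3, 4, 5, 6, 7, 8} must be used), so I = 3.
The 7 still-open variables together cover exactly {1, 2, 4, 5, 6, 7, 8} — 7 values for 7 variables — and 4 appears only in D's list, so D = 4.
Among the 6 still-open variables, 8 fits only E (and all 6 values in {1, 2, 5, 6, 7, 8} must be used), so E = 8.
F and H between them cover only {1, 6} — a naked pair. Remove those values from C, G, J.
Determined: D=4, E=8, I=3. The other variables each still have more than one consistent value. That makes 3.

3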